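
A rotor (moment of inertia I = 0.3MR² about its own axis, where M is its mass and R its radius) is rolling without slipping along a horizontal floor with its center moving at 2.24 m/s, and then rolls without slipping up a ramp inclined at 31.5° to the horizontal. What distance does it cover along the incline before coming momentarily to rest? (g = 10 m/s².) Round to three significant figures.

With I = 0.3MR², the ratio k = I/(MR²) is 0.3.
The rolling condition ω = v/R makes the rotational term ½I(v/R)² = ½kMv², so KE_total = ½(1+k)Mv² = (13/20)Mv².
Setting this equal to Mgh gives the vertical rise h = (1+k)v₀²/(2g) = 1.3×2.24²/(2×10) = 0.3261 m.
Along the incline, d = h/sinθ = 0.3261/sin31.5° ≈ 0.624 m.

d ≈ 0.624 m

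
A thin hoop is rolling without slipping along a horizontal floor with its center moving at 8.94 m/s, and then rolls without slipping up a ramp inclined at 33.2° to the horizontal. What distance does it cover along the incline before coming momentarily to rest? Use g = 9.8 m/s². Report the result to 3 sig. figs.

d ≈ 14.9 m

Here I = MR², so the shape factor k = I/(MR²) = 1.
Pure rolling means v = ωR; then KE = ½Mv² + ½I(v/R)² = ½(1+k)Mv² = Mv².
Setting this equal to Mgh gives the vertical rise h = (1+k)v₀²/(2g) = 2×8.94²/(2×9.8) = 8.155 m.
The distance along the slope is d = h/sinθ = 8.155/sin33.2° ≈ 14.9 m.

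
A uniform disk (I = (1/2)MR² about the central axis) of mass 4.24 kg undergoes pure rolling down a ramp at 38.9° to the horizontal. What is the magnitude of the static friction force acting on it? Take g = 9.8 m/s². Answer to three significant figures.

Here I = (1/2)MR², so the shape factor k = I/(MR²) = 0.5.
Translational: Mg sinθ − f = Ma. Rotational about the CM: fR = Iα = kMRa, so f = kMa.
Combining, a = g sinθ/(1+k) and f = kMa = kMg sinθ/(1+k).
f = 0.5 × 4.24 × 9.8 × sin38.9° / 1.5 ≈ 8.70 N.

f ≈ 8.70 N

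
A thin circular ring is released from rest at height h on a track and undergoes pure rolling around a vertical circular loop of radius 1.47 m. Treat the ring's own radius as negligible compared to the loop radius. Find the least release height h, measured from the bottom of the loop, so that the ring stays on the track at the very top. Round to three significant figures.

h_min ≈ 4.41 m

Here I = MR², so the shape factor k = I/(MR²) = 1.
At the top, contact is just lost when gravity alone supplies the centripetal force: Mg = Mv_top²/r, i.e. v_top² = gr.
With ω = v/R, the kinetic energy at speed v is ½(1+k)Mv² = Mv².
Energy conservation from release (height h) to the top (height 2r): Mgh = Mg(2r) + M·gr.
Thus h_min = 2r + (1+k)r/2 = r(2 + 2/2) = 1.47 × 3 ≈ 4.41 m.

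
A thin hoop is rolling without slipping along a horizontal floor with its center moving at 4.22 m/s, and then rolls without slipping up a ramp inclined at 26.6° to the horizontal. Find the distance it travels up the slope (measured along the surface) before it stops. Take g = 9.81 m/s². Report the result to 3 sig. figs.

d ≈ 4.05 m

The moment of inertia is MR², giving k ≡ I/(MR²) = 1.
Since it rolls without slipping, ω = v/R and KE = ½Mv² + ½Iω² = ½(1+k)Mv² = Mv².
Setting this equal to Mgh gives the vertical rise h = (1+k)v₀²/(2g) = 2×4.22²/(2×9.81) = 1.815 m.
The distance along the slope is d = h/sinθ = 1.815/sin26.6° ≈ 4.05 m.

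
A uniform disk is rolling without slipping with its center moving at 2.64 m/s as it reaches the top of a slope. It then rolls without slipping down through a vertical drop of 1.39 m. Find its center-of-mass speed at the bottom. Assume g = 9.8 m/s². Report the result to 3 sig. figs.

v ≈ 5.01 m/s

For this body I = (1/2)MR², i.e. k = I/(MR²) = 0.5.
Since it rolls without slipping, ω = v/R and KE = ½Mv² + ½Iω² = ½(1+k)Mv² = (3/4)Mv².
Energy conservation: (3/4)Mv₀² + Mgh = (3/4)Mv², so v² = v₀² + 2gh/(1+k).
v = √(2.64² + 2×9.8×1.39/1.5) = √25.13 ≈ 5.01 m/s.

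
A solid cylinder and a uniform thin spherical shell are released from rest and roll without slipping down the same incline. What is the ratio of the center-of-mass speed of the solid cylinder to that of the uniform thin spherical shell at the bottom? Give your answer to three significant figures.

v_ratio ≈ 1.05

Each satisfies Mgh = ½(1+k)Mv² with k = I/(MR²), so v ∝ 1/√(1+k).
For the solid cylinder k = 0.5; for the uniform thin spherical shell k = 2/3.
v₁/v₂ = √((1+k₂)/(1+k₁)) = √(1.667/1.5) ≈ 1.05.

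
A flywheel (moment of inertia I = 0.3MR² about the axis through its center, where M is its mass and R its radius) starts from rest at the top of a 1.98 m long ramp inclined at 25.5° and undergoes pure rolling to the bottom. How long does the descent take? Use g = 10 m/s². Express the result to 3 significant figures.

The moment of inertia is 0.3MR², giving k ≡ I/(MR²) = 0.3.
Newton's second law down the slope: Mg sinθ − f = Ma. The torque equation fR = Iα (with α = a/R) gives f = kMa.
Hence a = g sinθ/(1+k) = 10×sin25.5°/1.3 = 3.312 m/s².
With constant a from rest, t = √(2L/a) = √(2·1.98/3.312) ≈ 1.09 s.

t ≈ 1.09 s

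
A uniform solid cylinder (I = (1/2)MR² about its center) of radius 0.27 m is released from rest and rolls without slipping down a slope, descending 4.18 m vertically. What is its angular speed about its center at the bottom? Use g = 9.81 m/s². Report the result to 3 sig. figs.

ω ≈ 27.4 rad/s

With I = (1/2)MR², the ratio k = I/(MR²) is 0.5.
The rolling condition ω = v/R makes the rotational term ½I(v/R)² = ½kMv², so KE_total = ½(1+k)Mv² = (3/4)Mv².
Energy conservation Mgh = ½(1+k)Mv² gives v = √(2gh/(1+k)) = √(2 × 9.81 × 4.18 / 1.5) = 7.394 m/s.
The angular speed follows from ω = v/R = 7.394/0.27 ≈ 27.4 rad/s.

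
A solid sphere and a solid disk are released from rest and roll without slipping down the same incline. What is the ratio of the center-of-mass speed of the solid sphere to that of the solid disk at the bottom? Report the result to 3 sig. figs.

v_ratio ≈ 1.04

Each satisfies Mgh = ½(1+k)Mv² with k = I/(MR²), so v ∝ 1/√(1+k).
For the solid sphere k = 0.4; for the solid disk k = 0.5.
v₁/v₂ = √((1+k₂)/(1+k₁)) = √(1.5/1.4) ≈ 1.04.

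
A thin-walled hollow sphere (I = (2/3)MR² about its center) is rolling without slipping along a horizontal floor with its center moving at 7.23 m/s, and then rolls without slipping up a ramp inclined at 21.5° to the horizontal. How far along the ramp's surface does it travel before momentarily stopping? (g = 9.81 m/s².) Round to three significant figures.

d ≈ 12.1 m

With I = (2/3)MR², the ratio k = I/(MR²) is 2/3.
Since it rolls without slipping, ω = v/R and KE = ½Mv² + ½Iω² = ½(1+k)Mv² = (5/6)Mv².
Setting this equal to Mgh gives the vertical rise h = (1+k)v₀²/(2g) = 1.667×7.23²/(2×9.81) = 4.44 m.
The distance along the slope is d = h/sinθ = 4.44/sin21.5° ≈ 12.1 m.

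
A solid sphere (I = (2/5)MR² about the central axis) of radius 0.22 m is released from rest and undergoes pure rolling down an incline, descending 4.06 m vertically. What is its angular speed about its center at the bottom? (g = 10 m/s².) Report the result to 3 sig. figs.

With I = (2/5)MR², the ratio k = I/(MR²) is 0.4.
Rolling without slipping gives ω = v/R, so the total kinetic energy is ½Mv² + ½Iω² = ½(1+k)Mv² = (7/10)Mv².
Energy conservation Mgh = ½(1+k)Mv² gives v = √(2gh/(1+k)) = √(2 × 10 × 4.06 / 1.4) = 7.616 m/s.
The angular speed follows from ω = v/R = 7.616/0.22 ≈ 34.6 rad/s.

ω ≈ 34.6 rad/s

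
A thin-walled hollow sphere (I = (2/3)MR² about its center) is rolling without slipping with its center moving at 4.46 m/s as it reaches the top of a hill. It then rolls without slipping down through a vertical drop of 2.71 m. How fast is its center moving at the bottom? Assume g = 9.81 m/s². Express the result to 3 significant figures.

The moment of inertia is (2/3)MR², giving k ≡ I/(MR²) = 2/3.
The rolling condition ω = v/R makes the rotational term ½I(v/R)² = ½kMv², so KE_total = ½(1+k)Mv² = (5/6)Mv².
Conserving energy between top and bottom: (5/6)Mv² = (5/6)Mv₀² + Mgh, hence v² = v₀² + 2gh/(1+k).
v = √(4.46² + 2×9.81×2.71/1.667) = √51.79 ≈ 7.20 m/s.

v ≈ 7.20 m/s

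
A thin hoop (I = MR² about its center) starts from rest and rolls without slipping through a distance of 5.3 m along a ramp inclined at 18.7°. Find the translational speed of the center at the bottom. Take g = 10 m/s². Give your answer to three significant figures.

With I = MR², the ratio k = I/(MR²) is 1.
Since it rolls without slipping, ω = v/R and KE = ½Mv² + ½Iω² = ½(1+k)Mv² = Mv².
The vertical drop is h = L sinθ = 5.3 × sin18.7° = 1.699 m.
Energy conservation: Mgh = Mv², so v = √(2gh/(1+k)) = √(2 × 10 × 1.699 / 2) ≈ 4.12 m/s.

v ≈ 4.12 m/s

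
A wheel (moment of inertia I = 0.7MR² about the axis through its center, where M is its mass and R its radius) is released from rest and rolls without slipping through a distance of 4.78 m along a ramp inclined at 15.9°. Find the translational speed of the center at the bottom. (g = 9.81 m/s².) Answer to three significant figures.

With I = 0.7MR², the ratio k = I/(MR²) is 0.7.
Since it rolls without slipping, ω = v/R and KE = ½Mv² + ½Iω² = ½(1+k)Mv² = (17/20)Mv².
The vertical drop is h = L sinθ = 4.78 × sin15.9° = 1.31 m.
Setting Mgh = (17/20)Mv² gives v = √(2gh/(1+k)) = √(2·9.81·1.31/1.7) ≈ 3.89 m/s.

v ≈ 3.89 m/s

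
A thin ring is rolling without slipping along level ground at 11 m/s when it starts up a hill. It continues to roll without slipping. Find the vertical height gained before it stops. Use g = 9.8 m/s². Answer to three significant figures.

h ≈ 12.3 m

The moment of inertia is MR², giving k ≡ I/(MR²) = 1.
Rolling without slipping gives ω = v/R, so the total kinetic energy is ½Mv² + ½Iω² = ½(1+k)Mv² = Mv².
All of this converts to potential energy at the highest point: Mv₀² = Mgh.
Thus h = (1+k)v₀²/(2g) = 2 × 11² / (2 × 9.8) ≈ 12.3 m.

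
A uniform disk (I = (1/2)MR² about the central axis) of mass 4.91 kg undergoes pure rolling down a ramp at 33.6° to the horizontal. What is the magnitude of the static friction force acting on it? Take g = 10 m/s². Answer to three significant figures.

For this body I = (1/2)MR², i.e. k = I/(MR²) = 0.5.
Translational: Mg sinθ − f = Ma. Rotational about the CM: fR = Iα = kMRa, so f = kMa.
Combining, a = g sinθ/(1+k) and f = kMa = kMg sinθ/(1+k).
f = 0.5 × 4.91 × 10 × sin33.6° / 1.5 ≈ 9.06 N.

f ≈ 9.06 N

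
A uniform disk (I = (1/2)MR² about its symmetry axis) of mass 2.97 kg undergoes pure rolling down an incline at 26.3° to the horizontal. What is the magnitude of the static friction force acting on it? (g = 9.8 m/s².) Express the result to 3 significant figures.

With I = (1/2)MR², the ratio k = I/(MR²) is 0.5.
Translational: Mg sinθ − f = Ma. Rotational about the CM: fR = Iα = kMRa, so f = kMa.
Combining, a = g sinθ/(1+k) and f = kMa = kMg sinθ/(1+k).
f = 0.5 × 2.97 × 9.8 × sin26.3° / 1.5 ≈ 4.30 N.

f ≈ 4.30 N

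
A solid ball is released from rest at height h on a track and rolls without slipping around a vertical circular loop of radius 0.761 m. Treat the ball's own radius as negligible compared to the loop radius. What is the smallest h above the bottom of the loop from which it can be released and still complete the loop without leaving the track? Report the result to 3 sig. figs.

h_min ≈ 2.05 m

Here I = (2/5)MR², so the shape factor k = I/(MR²) = 0.4.
At the top of the loop, the minimum-contact condition is Mg = Mv_top²/r, so v_top² = gr.
With ω = v/R, the kinetic energy at speed v is ½(1+k)Mv² = (7/10)Mv².
Energy conservation from release (height h) to the top (height 2r): Mgh = Mg(2r) + (7/10)M·gr.
Thus h_min = 2r + (1+k)r/2 = r(2 + 1.4/2) = 0.761 × 2.7 ≈ 2.05 m.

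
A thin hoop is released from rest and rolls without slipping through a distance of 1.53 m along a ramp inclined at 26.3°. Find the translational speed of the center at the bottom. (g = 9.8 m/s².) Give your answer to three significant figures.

v ≈ 2.58 m/s

For this body I = MR², i.e. k = I/(MR²) = 1.
The rolling condition ω = v/R makes the rotational term ½I(v/R)² = ½kMv², so KE_total = ½(1+k)Mv² = Mv².
The vertical drop is h = L sinθ = 1.53 × sin26.3° = 0.6779 m.
Energy conservation: Mgh = Mv², so v = √(2gh/(1+k)) = √(2 × 9.8 × 0.6779 / 2) ≈ 2.58 m/s.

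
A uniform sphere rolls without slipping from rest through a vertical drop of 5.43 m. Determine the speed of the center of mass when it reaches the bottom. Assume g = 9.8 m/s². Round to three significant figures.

Here I = (2/5)MR², so the shape factor k = I/(MR²) = 0.4.
Pure rolling means v = ωR; then KE = ½Mv² + ½I(v/R)² = ½(1+k)Mv² = (7/10)Mv².
Setting Mgh = (7/10)Mv² gives v = √(2gh/(1+k)) = √(2·9.8·5.43/1.4) ≈ 8.72 m/s.

v ≈ 8.72 m/s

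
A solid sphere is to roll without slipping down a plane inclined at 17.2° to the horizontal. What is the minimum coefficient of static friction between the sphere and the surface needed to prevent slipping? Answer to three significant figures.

For this body I = (2/5)MR², i.e. k = I/(MR²) = 0.4.
Translational: Mg sinθ − f = Ma. Rotational about the CM: fR = Iα = kMRa, so f = kMa.
These give a = g sinθ/(1+k) and the required friction f = kMg sinθ/(1+k).
The normal force is N = Mg cosθ, so μ_min = f/N = k tanθ/(1+k).
μ_min = 0.4 × tan17.2° / 1.4 ≈ 0.0884.

μ_min ≈ 0.0884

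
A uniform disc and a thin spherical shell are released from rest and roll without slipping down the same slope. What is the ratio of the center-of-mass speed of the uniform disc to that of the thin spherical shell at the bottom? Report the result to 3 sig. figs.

Each satisfies Mgh = ½(1+k)Mv² with k = I/(MR²), so v ∝ 1/√(1+k).
For the uniform disc k = 0.5; for the thin spherical shell k = 2/3.
v₁/v₂ = √((1+k₂)/(1+k₁)) = √(1.667/1.5) ≈ 1.05.

v_ratio ≈ 1.05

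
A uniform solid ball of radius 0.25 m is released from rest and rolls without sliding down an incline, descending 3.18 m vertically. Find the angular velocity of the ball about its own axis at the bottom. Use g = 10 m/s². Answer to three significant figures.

Here I = (2/5)MR², so the shape factor k = I/(MR²) = 0.4.
Since it rolls without slipping, ω = v/R and KE = ½Mv² + ½Iω² = ½(1+k)Mv² = (7/10)Mv².
Energy conservation Mgh = ½(1+k)Mv² gives v = √(2gh/(1+k)) = √(2 × 10 × 3.18 / 1.4) = 6.74 m/s.
The angular speed follows from ω = v/R = 6.74/0.25 ≈ 27.0 rad/s.

ω ≈ 27.0 rad/s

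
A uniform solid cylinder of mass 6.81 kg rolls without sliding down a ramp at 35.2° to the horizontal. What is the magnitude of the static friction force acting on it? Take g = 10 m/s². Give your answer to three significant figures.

f ≈ 13.1 N

Here I = (1/2)MR², so the shape factor k = I/(MR²) = 0.5.
Translational: Mg sinθ − f = Ma. Rotational about the CM: fR = Iα = kMRa, so f = kMa.
Combining, a = g sinθ/(1+k) and f = kMa = kMg sinθ/(1+k).
f = 0.5 × 6.81 × 10 × sin35.2° / 1.5 ≈ 13.1 N.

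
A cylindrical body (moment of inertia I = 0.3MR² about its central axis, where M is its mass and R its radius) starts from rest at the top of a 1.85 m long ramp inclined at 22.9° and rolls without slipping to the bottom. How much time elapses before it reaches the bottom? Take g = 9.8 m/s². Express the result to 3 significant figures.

t ≈ 1.12 s

Here I = 0.3MR², so the shape factor k = I/(MR²) = 0.3.
Newton's second law down the slope: Mg sinθ − f = Ma. The torque equation fR = Iα (with α = a/R) gives f = kMa.
Hence a = g sinθ/(1+k) = 9.8×sin22.9°/1.3 = 2.933 m/s².
Starting from rest, L = ½at², so t = √(2L/a) = √(2×1.85/2.933) ≈ 1.12 s.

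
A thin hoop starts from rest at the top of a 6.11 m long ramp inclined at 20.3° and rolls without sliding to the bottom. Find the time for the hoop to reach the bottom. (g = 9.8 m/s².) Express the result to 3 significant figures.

For this body I = MR², i.e. k = I/(MR²) = 1.
Translational: Mg sinθ − f = Ma. Rotational about the CM: fR = Iα = kMRa, so f = kMa.
Hence a = g sinθ/(1+k) = 9.8×sin20.3°/2 = 1.7 m/s².
Starting from rest, L = ½at², so t = √(2L/a) = √(2×6.11/1.7) ≈ 2.68 s.

t ≈ 2.68 s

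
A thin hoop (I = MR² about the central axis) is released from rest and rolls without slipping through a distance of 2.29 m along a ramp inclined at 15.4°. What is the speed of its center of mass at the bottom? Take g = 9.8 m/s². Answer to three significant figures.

v ≈ 2.44 m/s

The moment of inertia is MR², giving k ≡ I/(MR²) = 1.
Rolling without slipping gives ω = v/R, so the total kinetic energy is ½Mv² + ½Iω² = ½(1+k)Mv² = Mv².
The vertical drop is h = L sinθ = 2.29 × sin15.4° = 0.6081 m.
Energy conservation: Mgh = Mv², so v = √(2gh/(1+k)) = √(2 × 9.8 × 0.6081 / 2) ≈ 2.44 m/s.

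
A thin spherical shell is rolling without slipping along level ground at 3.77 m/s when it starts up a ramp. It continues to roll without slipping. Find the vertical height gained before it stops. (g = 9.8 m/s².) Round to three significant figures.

h ≈ 1.21 m

The moment of inertia is (2/3)MR², giving k ≡ I/(MR²) = 2/3.
Since it rolls without slipping, ω = v/R and KE = ½Mv² + ½Iω² = ½(1+k)Mv² = (5/6)Mv².
At the top the kinetic energy is zero, so (5/6)Mv₀² = Mgh.
Thus h = (1+k)v₀²/(2g) = 1.667 × 3.77² / (2 × 9.8) ≈ 1.21 m.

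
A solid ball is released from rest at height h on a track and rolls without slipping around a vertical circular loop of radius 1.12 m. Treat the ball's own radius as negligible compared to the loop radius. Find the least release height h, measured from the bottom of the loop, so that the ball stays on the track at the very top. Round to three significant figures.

With I = (2/5)MR², the ratio k = I/(MR²) is 0.4.
At the top of the loop, the minimum-contact condition is Mg = Mv_top²/r, so v_top² = gr.
With ω = v/R, the kinetic energy at speed v is ½(1+k)Mv² = (7/10)Mv².
Energy conservation from release (height h) to the top (height 2r): Mgh = Mg(2r) + (7/10)M·gr.
Thus h_min = 2r + (1+k)r/2 = r(2 + 1.4/2) = 1.12 × 2.7 ≈ 3.02 m.

h_min ≈ 3.02 m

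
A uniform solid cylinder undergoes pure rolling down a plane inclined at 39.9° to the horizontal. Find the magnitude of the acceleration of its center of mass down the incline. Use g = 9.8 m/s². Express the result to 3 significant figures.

a ≈ 4.19 m/s²

The moment of inertia is (1/2)MR², giving k ≡ I/(MR²) = 0.5.
Translational: Mg sinθ − f = Ma. Rotational about the CM: fR = Iα = kMRa, so f = kMa.
Eliminating f: Mg sinθ = (1+k)Ma, so a = g sinθ/(1+k) = 9.8 × sin39.9° / 1.5 ≈ 4.19 m/s².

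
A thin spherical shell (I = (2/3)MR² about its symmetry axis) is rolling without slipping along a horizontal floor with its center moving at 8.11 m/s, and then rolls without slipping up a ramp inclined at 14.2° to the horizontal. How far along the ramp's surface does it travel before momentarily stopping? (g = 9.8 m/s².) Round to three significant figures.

The moment of inertia is (2/3)MR², giving k ≡ I/(MR²) = 2/3.
The rolling condition ω = v/R makes the rotational term ½I(v/R)² = ½kMv², so KE_total = ½(1+k)Mv² = (5/6)Mv².
Setting this equal to Mgh gives the vertical rise h = (1+k)v₀²/(2g) = 1.667×8.11²/(2×9.8) = 5.593 m.
The distance along the slope is d = h/sinθ = 5.593/sin14.2° ≈ 22.8 m.

d ≈ 22.8 m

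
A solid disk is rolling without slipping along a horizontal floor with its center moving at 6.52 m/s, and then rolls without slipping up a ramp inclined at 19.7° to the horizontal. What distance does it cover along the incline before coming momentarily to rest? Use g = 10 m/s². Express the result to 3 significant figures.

Here I = (1/2)MR², so the shape factor k = I/(MR²) = 0.5.
Since it rolls without slipping, ω = v/R and KE = ½Mv² + ½Iω² = ½(1+k)Mv² = (3/4)Mv².
Setting this equal to Mgh gives the vertical rise h = (1+k)v₀²/(2g) = 1.5×6.52²/(2×10) = 3.188 m.
The distance along the slope is d = h/sinθ = 3.188/sin19.7° ≈ 9.46 m.

d ≈ 9.46 m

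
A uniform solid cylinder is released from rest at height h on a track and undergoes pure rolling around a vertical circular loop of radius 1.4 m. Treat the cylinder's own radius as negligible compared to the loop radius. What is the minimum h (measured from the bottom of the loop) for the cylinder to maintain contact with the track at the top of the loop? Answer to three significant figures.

h_min ≈ 3.85 m

With I = (1/2)MR², the ratio k = I/(MR²) is 0.5.
At the top, contact is just lost when gravity alone supplies the centripetal force: Mg = Mv_top²/r, i.e. v_top² = gr.
With ω = v/R, the kinetic energy at speed v is ½(1+k)Mv² = (3/4)Mv².
Energy conservation from release (height h) to the top (height 2r): Mgh = Mg(2r) + (3/4)M·gr.
Thus h_min = 2r + (1+k)r/2 = r(2 + 1.5/2) = 1.4 × 2.75 ≈ 3.85 m.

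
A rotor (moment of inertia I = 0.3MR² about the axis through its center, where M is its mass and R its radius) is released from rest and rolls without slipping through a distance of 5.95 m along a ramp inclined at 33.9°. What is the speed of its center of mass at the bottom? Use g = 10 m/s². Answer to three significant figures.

v ≈ 7.15 m/s

Here I = 0.3MR², so the shape factor k = I/(MR²) = 0.3.
The rolling condition ω = v/R makes the rotational term ½I(v/R)² = ½kMv², so KE_total = ½(1+k)Mv² = (13/20)Mv².
The vertical drop is h = L sinθ = 5.95 × sin33.9° = 3.319 m.
Setting Mgh = (13/20)Mv² gives v = √(2gh/(1+k)) = √(2·10·3.319/1.3) ≈ 7.15 m/s.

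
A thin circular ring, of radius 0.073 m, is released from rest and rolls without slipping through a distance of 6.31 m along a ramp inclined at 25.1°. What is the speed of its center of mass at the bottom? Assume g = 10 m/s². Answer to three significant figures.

The moment of inertia is MR², giving k ≡ I/(MR²) = 1.
Pure rolling means v = ωR; then KE = ½Mv² + ½I(v/R)² = ½(1+k)Mv² = Mv².
The vertical drop is h = L sinθ = 6.31 × sin25.1° = 2.677 m.
Setting Mgh = Mv² gives v = √(2gh/(1+k)) = √(2·10·2.677/2) ≈ 5.17 m/s.

v ≈ 5.17 m/s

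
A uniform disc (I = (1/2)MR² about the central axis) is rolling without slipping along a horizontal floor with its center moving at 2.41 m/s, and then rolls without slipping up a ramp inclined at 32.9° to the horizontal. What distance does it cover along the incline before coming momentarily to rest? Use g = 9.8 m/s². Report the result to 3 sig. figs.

The moment of inertia is (1/2)MR², giving k ≡ I/(MR²) = 0.5.
The rolling condition ω = v/R makes the rotational term ½I(v/R)² = ½kMv², so KE_total = ½(1+k)Mv² = (3/4)Mv².
Setting this equal to Mgh gives the vertical rise h = (1+k)v₀²/(2g) = 1.5×2.41²/(2×9.8) = 0.4445 m.
Along the incline, d = h/sinθ = 0.4445/sin32.9° ≈ 0.818 m.

d ≈ 0.818 m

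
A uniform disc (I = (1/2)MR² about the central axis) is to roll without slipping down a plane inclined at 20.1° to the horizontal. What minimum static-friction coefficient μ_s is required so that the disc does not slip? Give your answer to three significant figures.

μ_min ≈ 0.122

For this body I = (1/2)MR², i.e. k = I/(MR²) = 0.5.
Translational: Mg sinθ − f = Ma. Rotational about the CM: fR = Iα = kMRa, so f = kMa.
These give a = g sinθ/(1+k) and the required friction f = kMg sinθ/(1+k).
The normal force is N = Mg cosθ, so μ_min = f/N = k tanθ/(1+k).
μ_min = 0.5 × tan20.1° / 1.5 ≈ 0.122.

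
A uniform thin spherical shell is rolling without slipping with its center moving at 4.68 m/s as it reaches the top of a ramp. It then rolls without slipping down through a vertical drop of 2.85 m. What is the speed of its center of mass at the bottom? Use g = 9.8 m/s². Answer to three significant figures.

v ≈ 7.44 m/s

The moment of inertia is (2/3)MR², giving k ≡ I/(MR²) = 2/3.
The rolling condition ω = v/R makes the rotational term ½I(v/R)² = ½kMv², so KE_total = ½(1+k)Mv² = (5/6)Mv².
Energy conservation: (5/6)Mv₀² + Mgh = (5/6)Mv², so v² = v₀² + 2gh/(1+k).
v = √(4.68² + 2×9.8×2.85/1.667) = √55.42 ≈ 7.44 m/s.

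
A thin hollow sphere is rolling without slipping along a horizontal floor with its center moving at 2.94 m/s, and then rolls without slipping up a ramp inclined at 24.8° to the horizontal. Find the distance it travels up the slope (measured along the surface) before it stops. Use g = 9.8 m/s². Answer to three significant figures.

d ≈ 1.75 m

Here I = (2/3)MR², so the shape factor k = I/(MR²) = 2/3.
Pure rolling means v = ωR; then KE = ½Mv² + ½I(v/R)² = ½(1+k)Mv² = (5/6)Mv².
Setting this equal to Mgh gives the vertical rise h = (1+k)v₀²/(2g) = 1.667×2.94²/(2×9.8) = 0.735 m.
The distance along the slope is d = h/sinθ = 0.735/sin24.8° ≈ 1.75 m.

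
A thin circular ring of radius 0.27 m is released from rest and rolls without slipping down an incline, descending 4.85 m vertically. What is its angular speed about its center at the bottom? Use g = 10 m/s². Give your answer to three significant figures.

ω ≈ 25.8 rad/s

For this body I = MR², i.e. k = I/(MR²) = 1.
The rolling condition ω = v/R makes the rotational term ½I(v/R)² = ½kMv², so KE_total = ½(1+k)Mv² = Mv².
Energy conservation Mgh = ½(1+k)Mv² gives v = √(2gh/(1+k)) = √(2 × 10 × 4.85 / 2) = 6.964 m/s.
The angular speed follows from ω = v/R = 6.964/0.27 ≈ 25.8 rad/s.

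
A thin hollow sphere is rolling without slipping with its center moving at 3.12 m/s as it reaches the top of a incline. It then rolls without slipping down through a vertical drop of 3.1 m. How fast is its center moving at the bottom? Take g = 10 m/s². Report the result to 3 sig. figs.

v ≈ 6.85 m/s

Here I = (2/3)MR², so the shape factor k = I/(MR²) = 2/3.
Since it rolls without slipping, ω = v/R and KE = ½Mv² + ½Iω² = ½(1+k)Mv² = (5/6)Mv².
Conserving energy between top and bottom: (5/6)Mv² = (5/6)Mv₀² + Mgh, hence v² = v₀² + 2gh/(1+k).
v = √(3.12² + 2×10×3.1/1.667) = √46.93 ≈ 6.85 m/s.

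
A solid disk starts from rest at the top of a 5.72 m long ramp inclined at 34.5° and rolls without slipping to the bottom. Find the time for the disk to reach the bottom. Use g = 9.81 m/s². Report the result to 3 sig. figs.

With I = (1/2)MR², the ratio k = I/(MR²) is 0.5.
Translational: Mg sinθ − f = Ma. Rotational about the CM: fR = Iα = kMRa, so f = kMa.
Hence a = g sinθ/(1+k) = 9.81×sin34.5°/1.5 = 3.704 m/s².
Starting from rest, L = ½at², so t = √(2L/a) = √(2×5.72/3.704) ≈ 1.76 s.

t ≈ 1.76 s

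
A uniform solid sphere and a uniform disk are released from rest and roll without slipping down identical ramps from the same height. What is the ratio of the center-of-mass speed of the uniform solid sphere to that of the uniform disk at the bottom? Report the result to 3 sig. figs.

Each satisfies Mgh = ½(1+k)Mv² with k = I/(MR²), so v ∝ 1/√(1+k).
For the uniform solid sphere k = 0.4; for the uniform disk k = 0.5.
v₁/v₂ = √((1+k₂)/(1+k₁)) = √(1.5/1.4) ≈ 1.04.

v_ratio ≈ 1.04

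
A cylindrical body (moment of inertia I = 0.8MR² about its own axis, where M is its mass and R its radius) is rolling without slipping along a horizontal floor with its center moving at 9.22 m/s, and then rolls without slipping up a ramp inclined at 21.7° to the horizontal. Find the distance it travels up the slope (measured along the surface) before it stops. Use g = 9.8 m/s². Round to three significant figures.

d ≈ 21.1 m

With I = 0.8MR², the ratio k = I/(MR²) is 0.8.
Rolling without slipping gives ω = v/R, so the total kinetic energy is ½Mv² + ½Iω² = ½(1+k)Mv² = (9/10)Mv².
Setting this equal to Mgh gives the vertical rise h = (1+k)v₀²/(2g) = 1.8×9.22²/(2×9.8) = 7.807 m.
Along the incline, d = h/sinθ = 7.807/sin21.7° ≈ 21.1 m.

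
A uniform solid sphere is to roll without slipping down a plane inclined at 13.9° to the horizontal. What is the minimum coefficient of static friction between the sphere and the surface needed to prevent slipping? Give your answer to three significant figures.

μ_min ≈ 0.0707

Here I = (2/5)MR², so the shape factor k = I/(MR²) = 0.4.
Newton's second law down the slope: Mg sinθ − f = Ma. The torque equation fR = Iα (with α = a/R) gives f = kMa.
These give a = g sinθ/(1+k) and the required friction f = kMg sinθ/(1+k).
With N = Mg cosθ, the no-slip condition f ≤ μN gives μ_min = f/N = k tanθ/(1+k).
μ_min = 0.4 × tan13.9° / 1.4 ≈ 0.0707.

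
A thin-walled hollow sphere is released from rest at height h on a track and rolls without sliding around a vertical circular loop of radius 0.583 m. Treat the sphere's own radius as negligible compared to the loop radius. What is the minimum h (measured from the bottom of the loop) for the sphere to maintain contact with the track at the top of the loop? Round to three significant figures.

h_min ≈ 1.65 m

The moment of inertia is (2/3)MR², giving k ≡ I/(MR²) = 2/3.
At the top, contact is just lost when gravity alone supplies the centripetal force: Mg = Mv_top²/r, i.e. v_top² = gr.
With ω = v/R, the kinetic energy at speed v is ½(1+k)Mv² = (5/6)Mv².
Energy conservation from release (height h) to the top (height 2r): Mgh = Mg(2r) + (5/6)M·gr.
Thus h_min = 2r + (1+k)r/2 = r(2 + 1.667/2) = 0.583 × 2.833 ≈ 1.65 m.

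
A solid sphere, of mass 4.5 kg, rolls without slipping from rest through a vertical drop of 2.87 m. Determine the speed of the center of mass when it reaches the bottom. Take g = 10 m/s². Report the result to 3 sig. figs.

With I = (2/5)MR², the ratio k = I/(MR²) is 0.4.
Since it rolls without slipping, ω = v/R and KE = ½Mv² + ½Iω² = ½(1+k)Mv² = (7/10)Mv².
Setting Mgh = (7/10)Mv² gives v = √(2gh/(1+k)) = √(2·10·2.87/1.4) ≈ 6.40 m/s.

v ≈ 6.40 m/s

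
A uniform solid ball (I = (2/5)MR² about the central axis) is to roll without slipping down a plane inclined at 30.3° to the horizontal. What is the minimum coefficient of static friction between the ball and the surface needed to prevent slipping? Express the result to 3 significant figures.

μ_min ≈ 0.167

With I = (2/5)MR², the ratio k = I/(MR²) is 0.4.
Translational: Mg sinθ − f = Ma. Rotational about the CM: fR = Iα = kMRa, so f = kMa.
These give a = g sinθ/(1+k) and the required friction f = kMg sinθ/(1+k).
With N = Mg cosθ, the no-slip condition f ≤ μN gives μ_min = f/N = k tanθ/(1+k).
μ_min = 0.4 × tan30.3° / 1.4 ≈ 0.167.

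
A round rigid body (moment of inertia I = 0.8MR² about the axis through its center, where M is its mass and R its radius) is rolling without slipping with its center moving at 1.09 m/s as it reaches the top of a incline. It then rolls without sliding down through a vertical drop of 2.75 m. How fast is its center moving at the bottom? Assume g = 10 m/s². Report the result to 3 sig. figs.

The moment of inertia is 0.8MR², giving k ≡ I/(MR²) = 0.8.
Since it rolls without slipping, ω = v/R and KE = ½Mv² + ½Iω² = ½(1+k)Mv² = (9/10)Mv².
Conserving energy between top and bottom: (9/10)Mv² = (9/10)Mv₀² + Mgh, hence v² = v₀² + 2gh/(1+k).
v = √(1.09² + 2×10×2.75/1.8) = √31.74 ≈ 5.63 m/s.

v ≈ 5.63 m/s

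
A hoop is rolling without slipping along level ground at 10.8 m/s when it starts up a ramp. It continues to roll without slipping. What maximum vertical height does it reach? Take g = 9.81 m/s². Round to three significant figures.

h ≈ 11.9 m

Here I = MR², so the shape factor k = I/(MR²) = 1.
Since it rolls without slipping, ω = v/R and KE = ½Mv² + ½Iω² = ½(1+k)Mv² = Mv².
All of this converts to potential energy at the highest point: Mv₀² = Mgh.
Thus h = (1+k)v₀²/(2g) = 2 × 10.8² / (2 × 9.81) ≈ 11.9 m.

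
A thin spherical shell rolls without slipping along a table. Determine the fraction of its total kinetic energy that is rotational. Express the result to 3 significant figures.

fraction ≈ 0.400

The moment of inertia is (2/3)MR², giving k ≡ I/(MR²) = 2/3.
Since ω = v/R, the translational part is ½Mv² and the rotational part is ½I(v/R)² = ½kMv²; the total is ½(1+k)Mv².
The rotational fraction is therefore k/(1+k) = (2/3)/1.667 ≈ 0.400.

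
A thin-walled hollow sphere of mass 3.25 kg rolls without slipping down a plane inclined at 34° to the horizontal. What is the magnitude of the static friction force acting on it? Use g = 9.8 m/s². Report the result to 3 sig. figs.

The moment of inertia is (2/3)MR², giving k ≡ I/(MR²) = 2/3.
Along the incline Mg sinθ − f = Ma, and torque about the center fR = Iα = kMR²(a/R) gives f = kMa.
Combining, a = g sinθ/(1+k) and f = kMa = kMg sinθ/(1+k).
f = (2/3) × 3.25 × 9.8 × sin34° / 1.667 ≈ 7.12 N.

f ≈ 7.12 N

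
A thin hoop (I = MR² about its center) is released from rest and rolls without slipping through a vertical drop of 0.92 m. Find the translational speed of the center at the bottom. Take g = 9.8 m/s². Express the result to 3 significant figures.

v ≈ 3.00 m/s

With I = MR², the ratio k = I/(MR²) is 1.
The rolling condition ω = v/R makes the rotational term ½I(v/R)² = ½kMv², so KE_total = ½(1+k)Mv² = Mv².
Energy conservation: Mgh = Mv², so v = √(2gh/(1+k)) = √(2 × 9.8 × 0.92 / 2) ≈ 3.00 m/s.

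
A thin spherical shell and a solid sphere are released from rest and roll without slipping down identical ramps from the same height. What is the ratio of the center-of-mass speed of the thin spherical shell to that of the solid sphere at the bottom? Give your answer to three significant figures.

Each satisfies Mgh = ½(1+k)Mv² with k = I/(MR²), so v ∝ 1/√(1+k).
For the thin spherical shell k = 2/3; for the solid sphere k = 0.4.
v₁/v₂ = √((1+k₂)/(1+k₁)) = √(1.4/1.667) ≈ 0.917.

v_ratio ≈ 0.917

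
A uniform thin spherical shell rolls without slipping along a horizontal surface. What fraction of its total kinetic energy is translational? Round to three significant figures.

With I = (2/3)MR², the ratio k = I/(MR²) is 2/3.
Since ω = v/R, the translational part is ½Mv² and the rotational part is ½I(v/R)² = ½kMv²; the total is ½(1+k)Mv².
The translational fraction is therefore 1/(1+k) = 1/1.667 ≈ 0.600.

fraction ≈ 0.600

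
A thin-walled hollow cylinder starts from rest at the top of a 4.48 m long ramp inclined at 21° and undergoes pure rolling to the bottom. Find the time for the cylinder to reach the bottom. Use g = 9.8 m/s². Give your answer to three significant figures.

t ≈ 2.26 s

With I = MR², the ratio k = I/(MR²) is 1.
Newton's second law down the slope: Mg sinθ − f = Ma. The torque equation fR = Iα (with α = a/R) gives f = kMa.
Hence a = g sinθ/(1+k) = 9.8×sin21°/2 = 1.756 m/s².
With constant a from rest, t = √(2L/a) = √(2·4.48/1.756) ≈ 2.26 s.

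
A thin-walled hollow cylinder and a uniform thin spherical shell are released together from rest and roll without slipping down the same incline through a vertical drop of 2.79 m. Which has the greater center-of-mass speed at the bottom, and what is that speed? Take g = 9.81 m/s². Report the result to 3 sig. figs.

the uniform thin spherical shell, at v ≈ 5.73 m/s

For rolling without slipping, Mgh = ½(1+k)Mv² where k = I/(MR²), so v = √(2gh/(1+k)).
Thin-walled hollow cylinder: k = 1, giving v = √(2×9.81×2.79/2) = 5.232 m/s.
Uniform thin spherical shell: k = 2/3, giving v = √(2×9.81×2.79/1.667) = 5.731 m/s.
The smaller k wins: the uniform thin spherical shell, at ≈ 5.73 m/s.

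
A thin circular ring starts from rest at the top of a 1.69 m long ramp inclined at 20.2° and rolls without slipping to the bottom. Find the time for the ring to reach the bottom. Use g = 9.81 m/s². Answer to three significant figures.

t ≈ 1.41 s

With I = MR², the ratio k = I/(MR²) is 1.
Translational: Mg sinθ − f = Ma. Rotational about the CM: fR = Iα = kMRa, so f = kMa.
Hence a = g sinθ/(1+k) = 9.81×sin20.2°/2 = 1.694 m/s².
Starting from rest, L = ½at², so t = √(2L/a) = √(2×1.69/1.694) ≈ 1.41 s.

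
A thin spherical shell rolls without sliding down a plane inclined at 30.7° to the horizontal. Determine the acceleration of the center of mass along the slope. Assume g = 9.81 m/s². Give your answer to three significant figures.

a ≈ 3.01 m/s²

Here I = (2/3)MR², so the shape factor k = I/(MR²) = 2/3.
Translational: Mg sinθ − f = Ma. Rotational about the CM: fR = Iα = kMRa, so f = kMa.
Eliminating f: Mg sinθ = (1+k)Ma, so a = g sinθ/(1+k) = 9.81 × sin30.7° / 1.667 ≈ 3.01 m/s².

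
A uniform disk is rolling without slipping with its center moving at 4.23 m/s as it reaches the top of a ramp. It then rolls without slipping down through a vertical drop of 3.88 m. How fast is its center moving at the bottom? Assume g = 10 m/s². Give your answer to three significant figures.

With I = (1/2)MR², the ratio k = I/(MR²) is 0.5.
Since it rolls without slipping, ω = v/R and KE = ½Mv² + ½Iω² = ½(1+k)Mv² = (3/4)Mv².
Conserving energy between top and bottom: (3/4)Mv² = (3/4)Mv₀² + Mgh, hence v² = v₀² + 2gh/(1+k).
v = √(4.23² + 2×10×3.88/1.5) = √69.63 ≈ 8.34 m/s.

v ≈ 8.34 m/s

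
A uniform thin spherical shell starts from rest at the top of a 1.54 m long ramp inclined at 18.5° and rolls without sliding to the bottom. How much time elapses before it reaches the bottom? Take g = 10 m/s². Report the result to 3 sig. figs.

The moment of inertia is (2/3)MR², giving k ≡ I/(MR²) = 2/3.
Newton's second law down the slope: Mg sinθ − f = Ma. The torque equation fR = Iα (with α = a/R) gives f = kMa.
Hence a = g sinθ/(1+k) = 10×sin18.5°/1.667 = 1.904 m/s².
Starting from rest, L = ½at², so t = √(2L/a) = √(2×1.54/1.904) ≈ 1.27 s.

t ≈ 1.27 s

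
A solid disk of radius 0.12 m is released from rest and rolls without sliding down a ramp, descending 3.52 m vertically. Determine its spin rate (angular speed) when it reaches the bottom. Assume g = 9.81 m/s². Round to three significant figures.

ω ≈ 56.5 rad/s

With I = (1/2)MR², the ratio k = I/(MR²) is 0.5.
The rolling condition ω = v/R makes the rotational term ½I(v/R)² = ½kMv², so KE_total = ½(1+k)Mv² = (3/4)Mv².
Energy conservation Mgh = ½(1+k)Mv² gives v = √(2gh/(1+k)) = √(2 × 9.81 × 3.52 / 1.5) = 6.785 m/s.
The angular speed follows from ω = v/R = 6.785/0.12 ≈ 56.5 rad/s.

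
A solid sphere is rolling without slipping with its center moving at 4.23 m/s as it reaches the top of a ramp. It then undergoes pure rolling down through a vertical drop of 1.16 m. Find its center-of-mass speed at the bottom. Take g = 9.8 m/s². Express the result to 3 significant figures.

With I = (2/5)MR², the ratio k = I/(MR²) is 0.4.
The rolling condition ω = v/R makes the rotational term ½I(v/R)² = ½kMv², so KE_total = ½(1+k)Mv² = (7/10)Mv².
Energy conservation: (7/10)Mv₀² + Mgh = (7/10)Mv², so v² = v₀² + 2gh/(1+k).
v = √(4.23² + 2×9.8×1.16/1.4) = √34.13 ≈ 5.84 m/s.

v ≈ 5.84 m/s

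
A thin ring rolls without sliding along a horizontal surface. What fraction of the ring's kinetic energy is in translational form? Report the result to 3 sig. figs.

fraction ≈ 0.500

The moment of inertia is MR², giving k ≡ I/(MR²) = 1.
With ω = v/R, KE_trans = ½Mv² and KE_rot = ½Iω² = ½kMv², so KE_total = ½(1+k)Mv².
The translational fraction is therefore 1/(1+k) = 1/2 ≈ 0.500.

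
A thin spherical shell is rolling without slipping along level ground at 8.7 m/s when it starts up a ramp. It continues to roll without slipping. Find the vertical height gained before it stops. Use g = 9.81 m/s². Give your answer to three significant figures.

h ≈ 6.43 m

The moment of inertia is (2/3)MR², giving k ≡ I/(MR²) = 2/3.
The rolling condition ω = v/R makes the rotational term ½I(v/R)² = ½kMv², so KE_total = ½(1+k)Mv² = (5/6)Mv².
All of this converts to potential energy at the highest point: (5/6)Mv₀² = Mgh.
Thus h = (1+k)v₀²/(2g) = 1.667 × 8.7² / (2 × 9.81) ≈ 6.43 m.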